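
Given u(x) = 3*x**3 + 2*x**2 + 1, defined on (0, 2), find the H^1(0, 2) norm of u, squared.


||u||_{H^1}^2 = 25282/21

The H^1 norm (squared) on an interval (0, L) is
  ||u||_{H^1}^2 = ∫_0^L u(x)^2 dx + ∫_0^L u'(x)^2 dx.
Compute u'(x) = 9*x**2 + 4*x.
Then u(x)^2 = 9*x**6 + 12*x**5 + 4*x**4 + 6*x**3 + 4*x**2 + 1 and u'(x)^2 = 81*x**4 + 72*x**3 + 16*x**2.
Integrate each monomial from 0 to 2 using ∫_0^2 c·x^n dx = c·2^(n+1)/(n+1):
  ∫_0^2 u(x)^2 dx = ∫_0^2 (9*x^6 + 12*x^5 + 4*x^4 + 6*x^3 + 4*x^2 + 1) dx. Term by term:
    ∫_0^2 9*x^6 dx = 1152/7;  ∫_0^2 12*x^5 dx = 128;  ∫_0^2 4*x^4 dx = 128/5;
    ∫_0^2 6*x^3 dx = 24;  ∫_0^2 4*x^2 dx = 32/3;  ∫_0^2 1 dx = 2.
  Sum: 1152/7 + 128 + 128/5 + 24 + 32/3 + 2 = 37258/105.
  ∫_0^2 u'(x)^2 dx = ∫_0^2 (81*x^4 + 72*x^3 + 16*x^2) dx. Term by term:
    ∫_0^2 81*x^4 dx = 2592/5;  ∫_0^2 72*x^3 dx = 288;  ∫_0^2 16*x^2 dx = 128/3.
  Sum: 2592/5 + 288 + 128/3 = 12736/15.
Adding: ||u||_{H^1}^2 = 37258/105 + 12736/15 = 25282/21.


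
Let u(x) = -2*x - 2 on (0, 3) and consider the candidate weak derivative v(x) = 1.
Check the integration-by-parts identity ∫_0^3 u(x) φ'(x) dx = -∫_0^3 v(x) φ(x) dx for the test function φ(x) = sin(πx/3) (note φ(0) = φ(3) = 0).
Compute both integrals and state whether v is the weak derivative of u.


LHS = 12/π, RHS = -6/π. No, v is not the weak derivative of u.

u(x) = -2*x - 2, classical derivative u'(x) = -2.
φ(x) = sin(πx/3), so φ'(x) = π*cos(π*x/3)/3.
Note φ(0) = φ(3) = 0, so the boundary term u·φ vanishes.
LHS = ∫_0^3 u(x) φ'(x) dx = ∫_0^3 (-2*π*x*cos(π*x/3)/3 - 2*π*cos(π*x/3)/3) dx. Term by term:
  ∫_0^3 -2*π*cos(π*x/3)/3 dx = 0;  ∫_0^3 -2*π*x*cos(π*x/3)/3 dx = 12/π.
Sum: 0 + 12/π = 12/π.
So LHS = 12/π.
∫_0^3 v(x) φ(x) dx = ∫_0^3 (sin(π*x/3)) dx. Term by term:
  ∫_0^3 sin(π*x/3) dx = 6/π.
So RHS = -∫_0^3 v(x) φ(x) dx = -6/π.
LHS − RHS = 18/π ≠ 0, so the identity fails.
(For a valid weak derivative the identity must hold for EVERY test function, in particular this one. The failure shows v is NOT the weak derivative of u.)
Correct weak derivative would be u'(x) = -2.


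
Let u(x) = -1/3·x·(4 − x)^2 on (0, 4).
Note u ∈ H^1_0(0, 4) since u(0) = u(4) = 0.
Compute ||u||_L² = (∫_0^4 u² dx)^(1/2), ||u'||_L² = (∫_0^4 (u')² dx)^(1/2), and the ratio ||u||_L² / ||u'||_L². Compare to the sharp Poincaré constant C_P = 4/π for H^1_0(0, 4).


||u||_L² / ||u'||_L² = 2*sqrt(14)/7 < C_P = 4/π.

u(x) = -1/3·x·(4 − x)^2, so u'(x) = (4 - 3*x)*(x - 4)/3.
u(x) = -1/3·x·(4 − x)^2 vanishes at x = 0 and x = 4, so u ∈ H^1_0(0, 4). Differentiate via the product rule and integrate the resulting polynomials term by term.
  ∫_0^4 u² dx = ∫_0^4 (x^6/9 - 16*x^5/9 + 32*x^4/3 - 256*x^3/9 + 256*x^2/9) dx. Term by term:
    ∫_0^4 x^6/9 dx = 16384/63;  ∫_0^4 -16*x^5/9 dx = -32768/27;  ∫_0^4 32*x^4/3 dx = 32768/15;
    ∫_0^4 -256*x^3/9 dx = -16384/9;  ∫_0^4 256*x^2/9 dx = 16384/27.
  Sum: 16384/63 − 32768/27 + 32768/15 − 16384/9 + 16384/27 = 16384/945.
  ∫_0^4 (u')² dx = ∫_0^4 (x^4 - 32*x^3/3 + 352*x^2/9 - 512*x/9 + 256/9) dx. Term by term:
    ∫_0^4 x^4 dx = 1024/5;  ∫_0^4 -32*x^3/3 dx = -2048/3;  ∫_0^4 352*x^2/9 dx = 22528/27;
    ∫_0^4 -512*x/9 dx = -4096/9;  ∫_0^4 256/9 dx = 1024/9.
  Sum: 1024/5 − 2048/3 + 22528/27 − 4096/9 + 1024/9 = 2048/135.
∫_0^4 u² dx = 16384/945, so ||u||_L² = 128*sqrt(105)/315.
∫_0^4 (u')² dx = 2048/135, so ||u'||_L² = 32*sqrt(30)/45.
Ratio ||u||_L² / ||u'||_L² = 2*sqrt(14)/7.
Sharp Poincaré constant on H^1_0(0, 4) is C_P = L/π = 4/π, achieved by sin(π/4·x).
A polynomial bump cannot attain the sharp Poincaré constant (only the first sine eigenfunction does), so the ratio is strictly less than C_P, consistent with ||u||_L² ≤ C_P ||u'||_L².


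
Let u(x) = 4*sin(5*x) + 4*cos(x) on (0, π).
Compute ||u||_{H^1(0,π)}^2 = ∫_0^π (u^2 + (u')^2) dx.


||u||_{H^1(0,π)}^2 = 224*π

u'(x) = -4*sin(x) + 20*cos(5*x).
Expand u² and (u')² and integrate term by term on (0, π), using: for integers n ≥ 1, ∫_0^π sin²(nx) dx = ∫_0^π cos²(nx) dx = π/2; for n ≠ n', ∫_0^π sin(nx)sin(n'x) dx = ∫_0^π cos(nx)cos(n'x) dx = 0; and by product-to-sum, ∫_0^π sin(nx)cos(n'x) dx = ½∫_0^π [sin((n+n')x) + sin((n−n')x)] dx, which is 0 when n+n' is even and 2n/(n²−n'²) when n+n' is odd (it need not vanish on (0, π)).
  u² squared terms: (4)²·∫cos(x)² dx = 16·π/2 = 8*π;  (4)²·∫sin(5x)² dx = 16·π/2 = 8*π.
  u² cross terms: 2·(4)·(4)·∫cos(x)·sin(5x) dx = 32·(0) = 0.
  So ∫_0^π u² dx = 8*π + 8*π + 0 = 16*π.
  (u')² squared terms: (-4)²·∫sin(x)² dx = 16·π/2 = 8*π;  (20)²·∫cos(5x)² dx = 400·π/2 = 200*π.
  (u')² cross terms: 2·(-4)·(20)·∫sin(x)·cos(5x) dx = -160·(0) = 0.
  So ∫_0^π (u')² dx = 8*π + 200*π + 0 = 208*π.
||u||_{H^1}^2 = (16*π) + (208*π) = 224*π.


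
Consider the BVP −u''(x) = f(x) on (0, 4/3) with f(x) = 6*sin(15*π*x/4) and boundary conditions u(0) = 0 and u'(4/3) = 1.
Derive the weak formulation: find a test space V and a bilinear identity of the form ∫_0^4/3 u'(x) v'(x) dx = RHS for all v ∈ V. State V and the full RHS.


V = {v ∈ H^1(0, 4/3) : v(0) = 0} (test functions vanish at x = 0 where u is specified); weak form: ∫_0^4/3 u'v' dx = ∫_0^4/3 (6*sin(15*π*x/4)) v dx + v(4/3) for all v ∈ V.

Multiply both sides by a test function v and integrate from 0 to 4/3:
  ∫_0^4/3 −u''(x) v(x) dx = ∫_0^4/3 f(x) v(x) dx.
Integrate the LHS by parts once:
  ∫_0^4/3 −u'' v dx = −[u'(x) v(x)]_0^4/3 + ∫_0^4/3 u'(x) v'(x) dx.
Thus ∫_0^4/3 u'(x) v'(x) dx = ∫_0^4/3 f(x) v(x) dx + [u'(x) v(x)]_0^4/3.
Choose V so that boundary terms are either known or forced to vanish.
Mixed BC: u(0) = 0 (Dirichlet) and u'(4/3) = 1 (Neumann). Define V = {v ∈ H^1(0, 4/3) : v(0) = 0}. Then [u' v]_0^4/3 = u'(4/3)·v(4/3) − u'(0)·0 = v(4/3).
Weak formulation: find u (satisfying any essential BC) such that ∫_0^4/3 u'(x) v'(x) dx = ∫_0^4/3 f v dx + v(4/3) for all v ∈ V (Dirichlet at 0 absorbed into V; Neumann datum at x = 4/3 contributes the boundary term).
Substituting f(x) = 6*sin(15*π*x/4), the right-hand side is ∫_0^4/3 (6*sin(15*π*x/4)) v dx + v(4/3).


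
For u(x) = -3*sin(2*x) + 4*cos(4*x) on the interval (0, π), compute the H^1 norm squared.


||u||_{H^1(0,π)}^2 = 317*π/2

u'(x) = -16*sin(4*x) - 6*cos(2*x).
Expand u² and (u')² and integrate term by term on (0, π), using: for integers n ≥ 1, ∫_0^π sin²(nx) dx = ∫_0^π cos²(nx) dx = π/2; for n ≠ n', ∫_0^π sin(nx)sin(n'x) dx = ∫_0^π cos(nx)cos(n'x) dx = 0; and by product-to-sum, ∫_0^π sin(nx)cos(n'x) dx = ½∫_0^π [sin((n+n')x) + sin((n−n')x)] dx, which is 0 when n+n' is even and 2n/(n²−n'²) when n+n' is odd (it need not vanish on (0, π)).
  u² squared terms: (-3)²·∫sin(2x)² dx = 9·π/2 = 9*π/2;  (4)²·∫cos(4x)² dx = 16·π/2 = 8*π.
  u² cross terms: 2·(-3)·(4)·∫sin(2x)·cos(4x) dx = -24·(0) = 0.
  So ∫_0^π u² dx = 9*π/2 + 8*π + 0 = 25*π/2.
  (u')² squared terms: (-16)²·∫sin(4x)² dx = 256·π/2 = 128*π;  (-6)²·∫cos(2x)² dx = 36·π/2 = 18*π.
  (u')² cross terms: 2·(-16)·(-6)·∫sin(4x)·cos(2x) dx = 192·(0) = 0.
  So ∫_0^π (u')² dx = 128*π + 18*π + 0 = 146*π.
||u||_{H^1}^2 = (25*π/2) + (146*π) = 317*π/2.


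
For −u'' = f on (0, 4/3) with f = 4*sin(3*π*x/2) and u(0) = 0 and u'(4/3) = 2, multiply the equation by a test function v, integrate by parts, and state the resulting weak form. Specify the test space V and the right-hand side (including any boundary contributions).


V = {v ∈ H^1(0, 4/3) : v(0) = 0} (test functions vanish at x = 0 where u is specified); weak form: ∫_0^4/3 u'v' dx = ∫_0^4/3 (4*sin(3*π*x/2)) v dx + 2·v(4/3) for all v ∈ V.

Multiply both sides by a test function v and integrate from 0 to 4/3:
  ∫_0^4/3 −u''(x) v(x) dx = ∫_0^4/3 f(x) v(x) dx.
Integrate the LHS by parts once:
  ∫_0^4/3 −u'' v dx = −[u'(x) v(x)]_0^4/3 + ∫_0^4/3 u'(x) v'(x) dx.
Thus ∫_0^4/3 u'(x) v'(x) dx = ∫_0^4/3 f(x) v(x) dx + [u'(x) v(x)]_0^4/3.
Choose V so that boundary terms are either known or forced to vanish.
Mixed BC: u(0) = 0 (Dirichlet) and u'(4/3) = 2 (Neumann). Define V = {v ∈ H^1(0, 4/3) : v(0) = 0}. Then [u' v]_0^4/3 = u'(4/3)·v(4/3) − u'(0)·0 = 2·v(4/3).
Weak formulation: find u (satisfying any essential BC) such that ∫_0^4/3 u'(x) v'(x) dx = ∫_0^4/3 f v dx + 2·v(4/3) for all v ∈ V (Dirichlet at 0 absorbed into V; Neumann datum at x = 4/3 contributes the boundary term).
Substituting f(x) = 4*sin(3*π*x/2), the right-hand side is ∫_0^4/3 (4*sin(3*π*x/2)) v dx + 2·v(4/3).


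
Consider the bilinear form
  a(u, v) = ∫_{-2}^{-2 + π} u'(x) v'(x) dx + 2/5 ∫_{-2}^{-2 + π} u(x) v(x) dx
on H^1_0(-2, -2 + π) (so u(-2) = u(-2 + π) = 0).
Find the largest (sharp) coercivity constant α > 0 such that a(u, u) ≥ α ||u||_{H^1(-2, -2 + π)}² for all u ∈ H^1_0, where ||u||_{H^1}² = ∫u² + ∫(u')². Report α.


α = 7/10

Coercivity of a(·,·) on H^1_0(-2, -2 + π) means a(u, u) ≥ α ||u||_{H^1}² for every u ∈ H^1_0.
The interval has length L = π, and Poincaré/coercivity depend only on L. Here a(u, u) = ∫(u')² + (2/5)·∫u².
Here 0 < c = 2/5 < 1. The condition a(u,u) ≥ α||u||_{H^1}² reads (1−α)∫(u')² ≥ (α−c)∫u². Any admissible α is ≤ 1 (rapidly oscillating u have ∫u²/∫(u')² → 0), and α = 1 would force 0 ≥ (1−c)∫u², impossible since c < 1; so 1−α > 0. By the sharp Poincaré inequality on H^1_0 of an interval of length L, ∫(u')² ≥ (π/L)²∫u² with equality for the first sine mode sin(π(x−x₀)/L) (x₀ the left endpoint), so the inequality holds for all u iff (1−α)(π/L)² ≥ α − c, i.e. α ≤ ((π/L)² + c)/((π/L)² + 1) = (1 + c(L/π)²)/(1 + (L/π)²). With (π/L)² = 1 and c = 2/5, the largest admissible constant is α = ((π/L)² + c)/((π/L)² + 1).
Simplifying, α = 7/10.


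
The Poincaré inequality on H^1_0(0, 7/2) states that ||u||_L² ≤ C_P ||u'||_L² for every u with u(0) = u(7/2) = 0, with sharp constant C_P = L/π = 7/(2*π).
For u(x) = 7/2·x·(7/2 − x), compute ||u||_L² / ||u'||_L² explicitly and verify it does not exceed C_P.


||u||_L² / ||u'||_L² = 7*sqrt(10)/20 < C_P = 7/(2*π).

u(x) = 7/2·x·(7/2 − x), so u'(x) = 49/4 - 7*x.
u(x) = 7/2·x·(7/2 − x) vanishes at x = 0 and x = 7/2, so u ∈ H^1_0(0, 7/2). Differentiate via the product rule and integrate the resulting polynomials term by term.
  ∫_0^7/2 u² dx = ∫_0^7/2 (49*x^4/4 - 343*x^3/4 + 2401*x^2/16) dx. Term by term:
    ∫_0^7/2 49*x^4/4 dx = 823543/640;  ∫_0^7/2 -343*x^3/4 dx = -823543/256;  ∫_0^7/2 2401*x^2/16 dx = 823543/384.
  Sum: 823543/640 − 823543/256 + 823543/384 = 823543/3840.
  ∫_0^7/2 (u')² dx = ∫_0^7/2 (49*x^2 - 343*x/2 + 2401/16) dx. Term by term:
    ∫_0^7/2 49*x^2 dx = 16807/24;  ∫_0^7/2 -343*x/2 dx = -16807/16;  ∫_0^7/2 2401/16 dx = 16807/32.
  Sum: 16807/24 − 16807/16 + 16807/32 = 16807/96.
∫_0^7/2 u² dx = 823543/3840, so ||u||_L² = 343*sqrt(105)/240.
∫_0^7/2 (u')² dx = 16807/96, so ||u'||_L² = 49*sqrt(42)/24.
Ratio ||u||_L² / ||u'||_L² = 7*sqrt(10)/20.
Sharp Poincaré constant on H^1_0(0, 7/2) is C_P = L/π = 7/(2*π), achieved by sin(2*π/7·x).
A polynomial bump cannot attain the sharp Poincaré constant (only the first sine eigenfunction does), so the ratio is strictly less than C_P, consistent with ||u||_L² ≤ C_P ||u'||_L².


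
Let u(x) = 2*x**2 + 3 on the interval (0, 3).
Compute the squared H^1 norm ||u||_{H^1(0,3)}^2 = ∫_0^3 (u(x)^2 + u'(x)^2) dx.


||u||_{H^1}^2 = 2367/5

The H^1 norm (squared) on an interval (0, L) is
  ||u||_{H^1}^2 = ∫_0^L u(x)^2 dx + ∫_0^L u'(x)^2 dx.
Compute u'(x) = 4*x.
Then u(x)^2 = 4*x**4 + 12*x**2 + 9 and u'(x)^2 = 16*x**2.
Integrate each monomial from 0 to 3 using ∫_0^3 c·x^n dx = c·3^(n+1)/(n+1):
  ∫_0^3 u(x)^2 dx = ∫_0^3 (4*x^4 + 12*x^2 + 9) dx. Term by term:
    ∫_0^3 4*x^4 dx = 972/5;  ∫_0^3 12*x^2 dx = 108;  ∫_0^3 9 dx = 27.
  Sum: 972/5 + 108 + 27 = 1647/5.
  ∫_0^3 u'(x)^2 dx = ∫_0^3 (16*x^2) dx. Term by term:
    ∫_0^3 16*x^2 dx = 144.
Adding: ||u||_{H^1}^2 = 1647/5 + 144 = 2367/5.


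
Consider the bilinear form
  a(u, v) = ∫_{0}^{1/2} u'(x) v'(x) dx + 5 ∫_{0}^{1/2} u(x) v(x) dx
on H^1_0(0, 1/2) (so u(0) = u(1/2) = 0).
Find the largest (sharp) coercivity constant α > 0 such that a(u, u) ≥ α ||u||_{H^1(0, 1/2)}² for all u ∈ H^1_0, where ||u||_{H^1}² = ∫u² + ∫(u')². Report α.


α = 1

Coercivity of a(·,·) on H^1_0(0, 1/2) means a(u, u) ≥ α ||u||_{H^1}² for every u ∈ H^1_0.
The interval has length L = 1/2, and Poincaré/coercivity depend only on L. Here a(u, u) = ∫(u')² + (5)·∫u².
Here c = 5 ≥ 1, so a(u,u) = ∫(u')² + c∫u² ≥ ∫(u')² + ∫u² = ||u||_{H^1}², i.e. α = 1 works. No larger α is possible: a(u,u) ≥ α||u||_{H^1}² means (1−α)∫(u')² ≥ (α−c)∫u², and for the modes u_n = sin(nπ(x−x₀)/L) (x₀ the left endpoint) one has ∫u_n²/∫(u_n')² = (L/(nπ))² → 0, so a(u_n,u_n)/||u_n||_{H^1}² → 1. Hence the optimal constant is α = 1.
Therefore α = 1.


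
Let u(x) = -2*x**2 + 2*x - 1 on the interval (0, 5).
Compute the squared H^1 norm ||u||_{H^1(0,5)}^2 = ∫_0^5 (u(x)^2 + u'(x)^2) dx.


||u||_{H^1}^2 = 2025

The H^1 norm (squared) on an interval (0, L) is
  ||u||_{H^1}^2 = ∫_0^L u(x)^2 dx + ∫_0^L u'(x)^2 dx.
Compute u'(x) = 2 - 4*x.
Then u(x)^2 = 4*x**4 - 8*x**3 + 8*x**2 - 4*x + 1 and u'(x)^2 = 16*x**2 - 16*x + 4.
Integrate each monomial from 0 to 5 using ∫_0^5 c·x^n dx = c·5^(n+1)/(n+1):
  ∫_0^5 u(x)^2 dx = ∫_0^5 (4*x^4 - 8*x^3 + 8*x^2 - 4*x + 1) dx. Term by term:
    ∫_0^5 4*x^4 dx = 2500;  ∫_0^5 -8*x^3 dx = -1250;  ∫_0^5 8*x^2 dx = 1000/3;
    ∫_0^5 -4*x dx = -50;  ∫_0^5 1 dx = 5.
  Sum: 2500 − 1250 + 1000/3 − 50 + 5 = 4615/3.
  ∫_0^5 u'(x)^2 dx = ∫_0^5 (16*x^2 - 16*x + 4) dx. Term by term:
    ∫_0^5 16*x^2 dx = 2000/3;  ∫_0^5 -16*x dx = -200;  ∫_0^5 4 dx = 20.
  Sum: 2000/3 − 200 + 20 = 1460/3.
Adding: ||u||_{H^1}^2 = 4615/3 + 1460/3 = 2025.


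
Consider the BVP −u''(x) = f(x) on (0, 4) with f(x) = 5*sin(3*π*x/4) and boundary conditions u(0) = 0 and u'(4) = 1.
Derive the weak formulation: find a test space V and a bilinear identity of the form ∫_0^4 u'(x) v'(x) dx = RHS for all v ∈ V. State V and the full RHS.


V = {v ∈ H^1(0, 4) : v(0) = 0} (test functions vanish at x = 0 where u is specified); weak form: ∫_0^4 u'v' dx = ∫_0^4 (5*sin(3*π*x/4)) v dx + v(4) for all v ∈ V.

Multiply both sides by a test function v and integrate from 0 to 4:
  ∫_0^4 −u''(x) v(x) dx = ∫_0^4 f(x) v(x) dx.
Integrate the LHS by parts once:
  ∫_0^4 −u'' v dx = −[u'(x) v(x)]_0^4 + ∫_0^4 u'(x) v'(x) dx.
Thus ∫_0^4 u'(x) v'(x) dx = ∫_0^4 f(x) v(x) dx + [u'(x) v(x)]_0^4.
Choose V so that boundary terms are either known or forced to vanish.
Mixed BC: u(0) = 0 (Dirichlet) and u'(4) = 1 (Neumann). Define V = {v ∈ H^1(0, 4) : v(0) = 0}. Then [u' v]_0^4 = u'(4)·v(4) − u'(0)·0 = v(4).
Weak formulation: find u (satisfying any essential BC) such that ∫_0^4 u'(x) v'(x) dx = ∫_0^4 f v dx + v(4) for all v ∈ V (Dirichlet at 0 absorbed into V; Neumann datum at x = 4 contributes the boundary term).
Substituting f(x) = 5*sin(3*π*x/4), the right-hand side is ∫_0^4 (5*sin(3*π*x/4)) v dx + v(4).


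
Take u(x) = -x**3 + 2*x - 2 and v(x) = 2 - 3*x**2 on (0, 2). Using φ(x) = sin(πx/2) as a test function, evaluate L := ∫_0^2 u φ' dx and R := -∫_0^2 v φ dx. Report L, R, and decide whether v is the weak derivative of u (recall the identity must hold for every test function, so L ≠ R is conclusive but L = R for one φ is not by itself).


LHS = -96/π^3 + 16/π, RHS = -96/π^3 + 16/π. Yes, v = u' weakly.

u(x) = -x**3 + 2*x - 2, classical derivative u'(x) = 2 - 3*x**2.
φ(x) = sin(πx/2), so φ'(x) = π*cos(π*x/2)/2.
Note φ(0) = φ(2) = 0, so the boundary term u·φ vanishes.
LHS = ∫_0^2 u(x) φ'(x) dx = ∫_0^2 (-π*x^3*cos(π*x/2)/2 + π*x*cos(π*x/2) - π*cos(π*x/2)) dx. Term by term:
  ∫_0^2 -π*cos(π*x/2) dx = 0;  ∫_0^2 π*x*cos(π*x/2) dx = -8/π;  ∫_0^2 -π*x^3*cos(π*x/2)/2 dx = -96/π^3 + 24/π.
Sum: 0 − 8/π + -96/π^3 + 24/π = -96/π^3 + 16/π.
So LHS = -96/π^3 + 16/π.
∫_0^2 v(x) φ(x) dx = ∫_0^2 (-3*x^2*sin(π*x/2) + 2*sin(π*x/2)) dx. Term by term:
  ∫_0^2 2*sin(π*x/2) dx = 8/π;  ∫_0^2 -3*x^2*sin(π*x/2) dx = -24/π + 96/π^3.
Sum: 8/π + -24/π + 96/π^3 = -16/π + 96/π^3.
So RHS = -∫_0^2 v(x) φ(x) dx = -96/π^3 + 16/π.
LHS = RHS, so the identity holds for this test φ.
Moreover u is smooth here and v(x) = u'(x) = 2 - 3*x**2 pointwise, so the identity holds for every test function. Hence v is the weak derivative of u.


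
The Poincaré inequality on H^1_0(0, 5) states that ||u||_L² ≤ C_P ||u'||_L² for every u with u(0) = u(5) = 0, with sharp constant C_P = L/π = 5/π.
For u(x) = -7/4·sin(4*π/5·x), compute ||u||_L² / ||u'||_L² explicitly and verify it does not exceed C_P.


||u||_L² / ||u'||_L² = 5/(4*π) < C_P = 5/π.

u(x) = -7/4·sin(4*π/5·x), so u'(x) = -7*π*cos(4*π*x/5)/5.
Writing u(x) = A·sin(kπx/L) with A = -7/4 and k = 4, use ∫_0^L sin²(kπx/L) dx = L/2 and ∫_0^L cos²(kπx/L) dx = L/2.
u² = 49/16·sin²(4*π/5·x) and (u')² = 49*π^2/25·cos²(4*π/5·x), and each of sin², cos² integrates to L/2 = 5/2 over (0, 5).
∫_0^5 u² dx = 245/32, so ||u||_L² = 7*sqrt(10)/8.
∫_0^5 (u')² dx = 49*π^2/10, so ||u'||_L² = 7*sqrt(10)*π/10.
Ratio ||u||_L² / ||u'||_L² = 5/(4*π).
Sharp Poincaré constant on H^1_0(0, 5) is C_P = L/π = 5/π, achieved by sin(π/5·x).
This is the k = 4 harmonic; the ratio L/(kπ) is strictly less than C_P = L/π, consistent with the sharp inequality ||u||_L² ≤ C_P ||u'||_L².


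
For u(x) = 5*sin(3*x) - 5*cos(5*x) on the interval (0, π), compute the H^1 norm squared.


||u||_{H^1(0,π)}^2 = 450*π

u'(x) = 25*sin(5*x) + 15*cos(3*x).
Expand u² and (u')² and integrate term by term on (0, π), using: for integers n ≥ 1, ∫_0^π sin²(nx) dx = ∫_0^π cos²(nx) dx = π/2; for n ≠ n', ∫_0^π sin(nx)sin(n'x) dx = ∫_0^π cos(nx)cos(n'x) dx = 0; and by product-to-sum, ∫_0^π sin(nx)cos(n'x) dx = ½∫_0^π [sin((n+n')x) + sin((n−n')x)] dx, which is 0 when n+n' is even and 2n/(n²−n'²) when n+n' is odd (it need not vanish on (0, π)).
  u² squared terms: (-5)²·∫cos(5x)² dx = 25·π/2 = 25*π/2;  (5)²·∫sin(3x)² dx = 25·π/2 = 25*π/2.
  u² cross terms: 2·(-5)·(5)·∫cos(5x)·sin(3x) dx = -50·(0) = 0.
  So ∫_0^π u² dx = 25*π/2 + 25*π/2 + 0 = 25*π.
  (u')² squared terms: (15)²·∫cos(3x)² dx = 225·π/2 = 225*π/2;  (25)²·∫sin(5x)² dx = 625·π/2 = 625*π/2.
  (u')² cross terms: 2·(15)·(25)·∫cos(3x)·sin(5x) dx = 750·(0) = 0.
  So ∫_0^π (u')² dx = 225*π/2 + 625*π/2 + 0 = 425*π.
||u||_{H^1}^2 = (25*π) + (425*π) = 450*π.


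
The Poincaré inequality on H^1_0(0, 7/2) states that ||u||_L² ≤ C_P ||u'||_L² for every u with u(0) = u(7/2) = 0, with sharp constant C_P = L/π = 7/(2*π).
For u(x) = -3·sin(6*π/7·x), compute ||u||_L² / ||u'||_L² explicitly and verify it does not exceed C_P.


||u||_L² / ||u'||_L² = 7/(6*π) < C_P = 7/(2*π).

u(x) = -3·sin(6*π/7·x), so u'(x) = -18*π*cos(6*π*x/7)/7.
Writing u(x) = A·sin(kπx/L) with A = -3 and k = 3, use ∫_0^L sin²(kπx/L) dx = L/2 and ∫_0^L cos²(kπx/L) dx = L/2.
u² = 9·sin²(6*π/7·x) and (u')² = 324*π^2/49·cos²(6*π/7·x), and each of sin², cos² integrates to L/2 = 7/4 over (0, 7/2).
∫_0^7/2 u² dx = 63/4, so ||u||_L² = 3*sqrt(7)/2.
∫_0^7/2 (u')² dx = 81*π^2/7, so ||u'||_L² = 9*sqrt(7)*π/7.
Ratio ||u||_L² / ||u'||_L² = 7/(6*π).
Sharp Poincaré constant on H^1_0(0, 7/2) is C_P = L/π = 7/(2*π), achieved by sin(2*π/7·x).
This is the k = 3 harmonic; the ratio L/(kπ) is strictly less than C_P = L/π, consistent with the sharp inequality ||u||_L² ≤ C_P ||u'||_L².


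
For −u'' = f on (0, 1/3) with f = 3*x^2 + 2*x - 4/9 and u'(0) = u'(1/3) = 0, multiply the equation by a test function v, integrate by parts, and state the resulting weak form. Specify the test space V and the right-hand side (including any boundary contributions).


V = H^1(0, 1/3) (no boundary constraint on v; u is determined up to an additive constant); weak form: ∫_0^1/3 u'v' dx = ∫_0^1/3 (3*x^2 + 2*x - 4/9) v dx for all v ∈ V.

Multiply both sides by a test function v and integrate from 0 to 1/3:
  ∫_0^1/3 −u''(x) v(x) dx = ∫_0^1/3 f(x) v(x) dx.
Integrate the LHS by parts once:
  ∫_0^1/3 −u'' v dx = −[u'(x) v(x)]_0^1/3 + ∫_0^1/3 u'(x) v'(x) dx.
Thus ∫_0^1/3 u'(x) v'(x) dx = ∫_0^1/3 f(x) v(x) dx + [u'(x) v(x)]_0^1/3.
Choose V so that boundary terms are either known or forced to vanish.
u has homogeneous Neumann: u'(0) = u'(1/3) = 0. So [u' v]_0^1/3 = 0·v(1/3) − 0·v(0) = 0 for any v; take V = H^1(0, 1/3).
Weak formulation: find u (satisfying any essential BC) such that ∫_0^1/3 u'(x) v'(x) dx = ∫_0^1/3 f v dx for all v ∈ V (homogeneous Neumann, so boundary terms vanish).
Substituting f(x) = 3*x^2 + 2*x - 4/9, the right-hand side is ∫_0^1/3 (3*x^2 + 2*x - 4/9) v dx.
Compatibility check (pure Neumann): taking v ≡ 1 ∈ V gives 0 = ∫_0^1/3 f dx + (0) − (0), i.e. ∫_0^1/3 f dx must equal u'(0) − u'(1/3) = 0. Indeed ∫_0^1/3 (3*x^2 + 2*x - 4/9) dx = 0, so the data are compatible. The solution is then unique only up to an additive constant (fix it e.g. by requiring ∫_0^1/3 u dx = 0).


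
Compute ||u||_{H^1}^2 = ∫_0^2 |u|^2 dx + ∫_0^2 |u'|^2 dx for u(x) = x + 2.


||u||_{H^1}^2 = 62/3

The H^1 norm (squared) on an interval (0, L) is
  ||u||_{H^1}^2 = ∫_0^L u(x)^2 dx + ∫_0^L u'(x)^2 dx.
Compute u'(x) = 1.
Then u(x)^2 = x**2 + 4*x + 4 and u'(x)^2 = 1.
Integrate each monomial from 0 to 2 using ∫_0^2 c·x^n dx = c·2^(n+1)/(n+1):
  ∫_0^2 u(x)^2 dx = ∫_0^2 (x^2 + 4*x + 4) dx. Term by term:
    ∫_0^2 x^2 dx = 8/3;  ∫_0^2 4*x dx = 8;  ∫_0^2 4 dx = 8.
  Sum: 8/3 + 8 + 8 = 56/3.
  ∫_0^2 u'(x)^2 dx = ∫_0^2 (1) dx. Term by term:
    ∫_0^2 1 dx = 2.
Adding: ||u||_{H^1}^2 = 56/3 + 2 = 62/3.


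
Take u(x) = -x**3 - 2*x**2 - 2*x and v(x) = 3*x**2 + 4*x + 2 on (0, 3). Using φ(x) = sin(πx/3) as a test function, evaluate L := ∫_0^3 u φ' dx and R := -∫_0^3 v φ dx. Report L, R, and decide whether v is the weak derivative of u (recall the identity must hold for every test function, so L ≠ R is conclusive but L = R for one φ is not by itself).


LHS = -324/π^3 + 129/π, RHS = -129/π + 324/π^3. No, v is not the weak derivative of u.

u(x) = -x**3 - 2*x**2 - 2*x, classical derivative u'(x) = -3*x**2 - 4*x - 2.
φ(x) = sin(πx/3), so φ'(x) = π*cos(π*x/3)/3.
Note φ(0) = φ(3) = 0, so the boundary term u·φ vanishes.
LHS = ∫_0^3 u(x) φ'(x) dx = ∫_0^3 (-π*x^3*cos(π*x/3)/3 - 2*π*x^2*cos(π*x/3)/3 - 2*π*x*cos(π*x/3)/3) dx. Term by term:
  ∫_0^3 -2*π*x*cos(π*x/3)/3 dx = 12/π;  ∫_0^3 -2*π*x^2*cos(π*x/3)/3 dx = 36/π;  ∫_0^3 -π*x^3*cos(π*x/3)/3 dx = -324/π^3 + 81/π.
Sum: 12/π + 36/π + -324/π^3 + 81/π = -324/π^3 + 129/π.
So LHS = -324/π^3 + 129/π.
∫_0^3 v(x) φ(x) dx = ∫_0^3 (3*x^2*sin(π*x/3) + 4*x*sin(π*x/3) + 2*sin(π*x/3)) dx. Term by term:
  ∫_0^3 2*sin(π*x/3) dx = 12/π;  ∫_0^3 3*x^2*sin(π*x/3) dx = -324/π^3 + 81/π;  ∫_0^3 4*x*sin(π*x/3) dx = 36/π.
Sum: 12/π + -324/π^3 + 81/π + 36/π = -324/π^3 + 129/π.
So RHS = -∫_0^3 v(x) φ(x) dx = -129/π + 324/π^3.
LHS − RHS = -648/π^3 + 258/π ≠ 0, so the identity fails.
(For a valid weak derivative the identity must hold for EVERY test function, in particular this one. The failure shows v is NOT the weak derivative of u.)
Correct weak derivative would be u'(x) = -3*x**2 - 4*x - 2.


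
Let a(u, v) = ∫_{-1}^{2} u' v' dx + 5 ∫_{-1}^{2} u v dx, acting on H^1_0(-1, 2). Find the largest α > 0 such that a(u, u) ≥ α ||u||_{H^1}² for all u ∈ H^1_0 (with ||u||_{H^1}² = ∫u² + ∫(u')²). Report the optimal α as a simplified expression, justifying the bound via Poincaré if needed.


α = 1

Coercivity of a(·,·) on H^1_0(-1, 2) means a(u, u) ≥ α ||u||_{H^1}² for every u ∈ H^1_0.
The interval has length L = 3, and Poincaré/coercivity depend only on L. Here a(u, u) = ∫(u')² + (5)·∫u².
Here c = 5 ≥ 1, so a(u,u) = ∫(u')² + c∫u² ≥ ∫(u')² + ∫u² = ||u||_{H^1}², i.e. α = 1 works. No larger α is possible: a(u,u) ≥ α||u||_{H^1}² means (1−α)∫(u')² ≥ (α−c)∫u², and for the modes u_n = sin(nπ(x−x₀)/L) (x₀ the left endpoint) one has ∫u_n²/∫(u_n')² = (L/(nπ))² → 0, so a(u_n,u_n)/||u_n||_{H^1}² → 1. Hence the optimal constant is α = 1.
Therefore α = 1.


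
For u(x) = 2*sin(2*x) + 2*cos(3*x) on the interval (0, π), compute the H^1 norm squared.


||u||_{H^1(0,π)}^2 = -64 + 30*π

u'(x) = -6*sin(3*x) + 4*cos(2*x).
Expand u² and (u')² and integrate term by term on (0, π), using: for integers n ≥ 1, ∫_0^π sin²(nx) dx = ∫_0^π cos²(nx) dx = π/2; for n ≠ n', ∫_0^π sin(nx)sin(n'x) dx = ∫_0^π cos(nx)cos(n'x) dx = 0; and by product-to-sum, ∫_0^π sin(nx)cos(n'x) dx = ½∫_0^π [sin((n+n')x) + sin((n−n')x)] dx, which is 0 when n+n' is even and 2n/(n²−n'²) when n+n' is odd (it need not vanish on (0, π)).
  u² squared terms: (2)²·∫cos(3x)² dx = 4·π/2 = 2*π;  (2)²·∫sin(2x)² dx = 4·π/2 = 2*π.
  u² cross terms: 2·(2)·(2)·∫cos(3x)·sin(2x) dx = 8·(-4/5) = -32/5.
  So ∫_0^π u² dx = 2*π + 2*π − 32/5 = -32/5 + 4*π.
  (u')² squared terms: (-6)²·∫sin(3x)² dx = 36·π/2 = 18*π;  (4)²·∫cos(2x)² dx = 16·π/2 = 8*π.
  (u')² cross terms: 2·(-6)·(4)·∫sin(3x)·cos(2x) dx = -48·(6/5) = -288/5.
  So ∫_0^π (u')² dx = 18*π + 8*π − 288/5 = -288/5 + 26*π.
||u||_{H^1}^2 = (-32/5 + 4*π) + (-288/5 + 26*π) = -64 + 30*π.


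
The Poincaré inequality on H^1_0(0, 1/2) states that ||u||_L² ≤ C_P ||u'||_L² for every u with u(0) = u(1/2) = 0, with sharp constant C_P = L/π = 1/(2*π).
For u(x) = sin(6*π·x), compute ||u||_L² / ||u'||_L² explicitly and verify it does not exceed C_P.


||u||_L² / ||u'||_L² = 1/(6*π) < C_P = 1/(2*π).

u(x) = sin(6*π·x), so u'(x) = 6*π*cos(6*π*x).
Writing u(x) = A·sin(kπx/L) with A = 1 and k = 3, use ∫_0^L sin²(kπx/L) dx = L/2 and ∫_0^L cos²(kπx/L) dx = L/2.
u² = 1·sin²(6*π·x) and (u')² = 36*π^2·cos²(6*π·x), and each of sin², cos² integrates to L/2 = 1/4 over (0, 1/2).
∫_0^1/2 u² dx = 1/4, so ||u||_L² = 1/2.
∫_0^1/2 (u')² dx = 9*π^2, so ||u'||_L² = 3*π.
Ratio ||u||_L² / ||u'||_L² = 1/(6*π).
Sharp Poincaré constant on H^1_0(0, 1/2) is C_P = L/π = 1/(2*π), achieved by sin(2*π·x).
This is the k = 3 harmonic; the ratio L/(kπ) is strictly less than C_P = L/π, consistent with the sharp inequality ||u||_L² ≤ C_P ||u'||_L².


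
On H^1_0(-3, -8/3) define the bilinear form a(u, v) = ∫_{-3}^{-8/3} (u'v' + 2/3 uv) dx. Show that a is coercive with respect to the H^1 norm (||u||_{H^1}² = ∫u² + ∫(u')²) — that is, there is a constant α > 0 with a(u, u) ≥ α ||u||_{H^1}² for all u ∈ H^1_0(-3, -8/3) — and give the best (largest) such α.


α = (2 + 27*π^2)/(3*(1 + 9*π^2))

Coercivity of a(·,·) on H^1_0(-3, -8/3) means a(u, u) ≥ α ||u||_{H^1}² for every u ∈ H^1_0.
The interval has length L = 1/3, and Poincaré/coercivity depend only on L. Here a(u, u) = ∫(u')² + (2/3)·∫u².
Here 0 < c = 2/3 < 1. The condition a(u,u) ≥ α||u||_{H^1}² reads (1−α)∫(u')² ≥ (α−c)∫u². Any admissible α is ≤ 1 (rapidly oscillating u have ∫u²/∫(u')² → 0), and α = 1 would force 0 ≥ (1−c)∫u², impossible since c < 1; so 1−α > 0. By the sharp Poincaré inequality on H^1_0 of an interval of length L, ∫(u')² ≥ (π/L)²∫u² with equality for the first sine mode sin(π(x−x₀)/L) (x₀ the left endpoint), so the inequality holds for all u iff (1−α)(π/L)² ≥ α − c, i.e. α ≤ ((π/L)² + c)/((π/L)² + 1) = (1 + c(L/π)²)/(1 + (L/π)²). With (π/L)² = 9*π^2 and c = 2/3, the largest admissible constant is α = ((π/L)² + c)/((π/L)² + 1).
Simplifying, α = (2 + 27*π^2)/(3*(1 + 9*π^2)).


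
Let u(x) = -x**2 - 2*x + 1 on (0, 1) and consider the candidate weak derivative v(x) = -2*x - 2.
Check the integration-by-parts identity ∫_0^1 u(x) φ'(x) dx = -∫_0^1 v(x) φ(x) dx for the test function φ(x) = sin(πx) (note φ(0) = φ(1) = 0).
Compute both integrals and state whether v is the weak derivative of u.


LHS = 6/π, RHS = 6/π. Yes, v = u' weakly.

u(x) = -x**2 - 2*x + 1, classical derivative u'(x) = -2*x - 2.
φ(x) = sin(πx), so φ'(x) = π*cos(π*x).
Note φ(0) = φ(1) = 0, so the boundary term u·φ vanishes.
LHS = ∫_0^1 u(x) φ'(x) dx = ∫_0^1 (-π*x^2*cos(π*x) - 2*π*x*cos(π*x) + π*cos(π*x)) dx. Term by term:
  ∫_0^1 π*cos(π*x) dx = 0;  ∫_0^1 -π*x^2*cos(π*x) dx = 2/π;  ∫_0^1 -2*π*x*cos(π*x) dx = 4/π.
Sum: 0 + 2/π + 4/π = 6/π.
So LHS = 6/π.
∫_0^1 v(x) φ(x) dx = ∫_0^1 (-2*x*sin(π*x) - 2*sin(π*x)) dx. Term by term:
  ∫_0^1 -2*sin(π*x) dx = -4/π;  ∫_0^1 -2*x*sin(π*x) dx = -2/π.
Sum: -4/π − 2/π = -6/π.
So RHS = -∫_0^1 v(x) φ(x) dx = 6/π.
LHS = RHS, so the identity holds for this test φ.
Moreover u is smooth here and v(x) = u'(x) = -2*x - 2 pointwise, so the identity holds for every test function. Hence v is the weak derivative of u.


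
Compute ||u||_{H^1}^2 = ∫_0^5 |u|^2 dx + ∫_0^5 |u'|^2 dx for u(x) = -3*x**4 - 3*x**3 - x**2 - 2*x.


||u||_{H^1}^2 = 446914705/84

The H^1 norm (squared) on an interval (0, L) is
  ||u||_{H^1}^2 = ∫_0^L u(x)^2 dx + ∫_0^L u'(x)^2 dx.
Compute u'(x) = -12*x**3 - 9*x**2 - 2*x - 2.
Then u(x)^2 = 9*x**8 + 18*x**7 + 15*x**6 + 18*x**5 + 13*x**4 + 4*x**3 + 4*x**2 and u'(x)^2 = 144*x**6 + 216*x**5 + 129*x**4 + 84*x**3 + 40*x**2 + 8*x + 4.
Integrate each monomial from 0 to 5 using ∫_0^5 c·x^n dx = c·5^(n+1)/(n+1):
  ∫_0^5 u(x)^2 dx = ∫_0^5 (9*x^8 + 18*x^7 + 15*x^6 + 18*x^5 + 13*x^4 + 4*x^3 + 4*x^2) dx. Term by term:
    ∫_0^5 9*x^8 dx = 1953125;  ∫_0^5 18*x^7 dx = 3515625/4;  ∫_0^5 15*x^6 dx = 1171875/7;
    ∫_0^5 18*x^5 dx = 46875;  ∫_0^5 13*x^4 dx = 8125;  ∫_0^5 4*x^3 dx = 625;
    ∫_0^5 4*x^2 dx = 500/3.
  Sum: 1953125 + 3515625/4 + 1171875/7 + 46875 + 8125 + 625 + 500/3 = 256639625/84.
  ∫_0^5 u'(x)^2 dx = ∫_0^5 (144*x^6 + 216*x^5 + 129*x^4 + 84*x^3 + 40*x^2 + 8*x + 4) dx. Term by term:
    ∫_0^5 144*x^6 dx = 11250000/7;  ∫_0^5 216*x^5 dx = 562500;  ∫_0^5 129*x^4 dx = 80625;
    ∫_0^5 84*x^3 dx = 13125;  ∫_0^5 40*x^2 dx = 5000/3;  ∫_0^5 8*x dx = 100;
    ∫_0^5 4 dx = 20.
  Sum: 11250000/7 + 562500 + 80625 + 13125 + 5000/3 + 100 + 20 = 47568770/21.
Adding: ||u||_{H^1}^2 = 256639625/84 + 47568770/21 = 446914705/84.


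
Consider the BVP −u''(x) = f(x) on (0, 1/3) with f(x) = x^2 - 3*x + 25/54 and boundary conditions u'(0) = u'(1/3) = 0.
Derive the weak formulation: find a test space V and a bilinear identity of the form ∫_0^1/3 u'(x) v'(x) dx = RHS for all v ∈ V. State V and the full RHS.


V = H^1(0, 1/3) (no boundary constraint on v; u is determined up to an additive constant); weak form: ∫_0^1/3 u'v' dx = ∫_0^1/3 (x^2 - 3*x + 25/54) v dx for all v ∈ V.

Multiply both sides by a test function v and integrate from 0 to 1/3:
  ∫_0^1/3 −u''(x) v(x) dx = ∫_0^1/3 f(x) v(x) dx.
Integrate the LHS by parts once:
  ∫_0^1/3 −u'' v dx = −[u'(x) v(x)]_0^1/3 + ∫_0^1/3 u'(x) v'(x) dx.
Thus ∫_0^1/3 u'(x) v'(x) dx = ∫_0^1/3 f(x) v(x) dx + [u'(x) v(x)]_0^1/3.
Choose V so that boundary terms are either known or forced to vanish.
u has homogeneous Neumann: u'(0) = u'(1/3) = 0. So [u' v]_0^1/3 = 0·v(1/3) − 0·v(0) = 0 for any v; take V = H^1(0, 1/3).
Weak formulation: find u (satisfying any essential BC) such that ∫_0^1/3 u'(x) v'(x) dx = ∫_0^1/3 f v dx for all v ∈ V (homogeneous Neumann, so boundary terms vanish).
Substituting f(x) = x^2 - 3*x + 25/54, the right-hand side is ∫_0^1/3 (x^2 - 3*x + 25/54) v dx.
Compatibility check (pure Neumann): taking v ≡ 1 ∈ V gives 0 = ∫_0^1/3 f dx + (0) − (0), i.e. ∫_0^1/3 f dx must equal u'(0) − u'(1/3) = 0. Indeed ∫_0^1/3 (x^2 - 3*x + 25/54) dx = 0, so the data are compatible. The solution is then unique only up to an additive constant (fix it e.g. by requiring ∫_0^1/3 u dx = 0).


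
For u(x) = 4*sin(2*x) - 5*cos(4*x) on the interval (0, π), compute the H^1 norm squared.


||u||_{H^1(0,π)}^2 = 505*π/2

u'(x) = 20*sin(4*x) + 8*cos(2*x).
Expand u² and (u')² and integrate term by term on (0, π), using: for integers n ≥ 1, ∫_0^π sin²(nx) dx = ∫_0^π cos²(nx) dx = π/2; for n ≠ n', ∫_0^π sin(nx)sin(n'x) dx = ∫_0^π cos(nx)cos(n'x) dx = 0; and by product-to-sum, ∫_0^π sin(nx)cos(n'x) dx = ½∫_0^π [sin((n+n')x) + sin((n−n')x)] dx, which is 0 when n+n' is even and 2n/(n²−n'²) when n+n' is odd (it need not vanish on (0, π)).
  u² squared terms: (-5)²·∫cos(4x)² dx = 25·π/2 = 25*π/2;  (4)²·∫sin(2x)² dx = 16·π/2 = 8*π.
  u² cross terms: 2·(-5)·(4)·∫cos(4x)·sin(2x) dx = -40·(0) = 0.
  So ∫_0^π u² dx = 25*π/2 + 8*π + 0 = 41*π/2.
  (u')² squared terms: (8)²·∫cos(2x)² dx = 64·π/2 = 32*π;  (20)²·∫sin(4x)² dx = 400·π/2 = 200*π.
  (u')² cross terms: 2·(8)·(20)·∫cos(2x)·sin(4x) dx = 320·(0) = 0.
  So ∫_0^π (u')² dx = 32*π + 200*π + 0 = 232*π.
||u||_{H^1}^2 = (41*π/2) + (232*π) = 505*π/2.


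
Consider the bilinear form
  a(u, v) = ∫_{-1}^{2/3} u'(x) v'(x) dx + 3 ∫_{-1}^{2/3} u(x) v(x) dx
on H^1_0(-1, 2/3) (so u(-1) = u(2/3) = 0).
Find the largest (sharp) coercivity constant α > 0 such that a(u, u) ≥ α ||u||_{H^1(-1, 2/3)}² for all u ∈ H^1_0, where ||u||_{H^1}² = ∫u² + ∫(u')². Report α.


α = 1

Coercivity of a(·,·) on H^1_0(-1, 2/3) means a(u, u) ≥ α ||u||_{H^1}² for every u ∈ H^1_0.
The interval has length L = 5/3, and Poincaré/coercivity depend only on L. Here a(u, u) = ∫(u')² + (3)·∫u².
Here c = 3 ≥ 1, so a(u,u) = ∫(u')² + c∫u² ≥ ∫(u')² + ∫u² = ||u||_{H^1}², i.e. α = 1 works. No larger α is possible: a(u,u) ≥ α||u||_{H^1}² means (1−α)∫(u')² ≥ (α−c)∫u², and for the modes u_n = sin(nπ(x−x₀)/L) (x₀ the left endpoint) one has ∫u_n²/∫(u_n')² = (L/(nπ))² → 0, so a(u_n,u_n)/||u_n||_{H^1}² → 1. Hence the optimal constant is α = 1.
Therefore α = 1.


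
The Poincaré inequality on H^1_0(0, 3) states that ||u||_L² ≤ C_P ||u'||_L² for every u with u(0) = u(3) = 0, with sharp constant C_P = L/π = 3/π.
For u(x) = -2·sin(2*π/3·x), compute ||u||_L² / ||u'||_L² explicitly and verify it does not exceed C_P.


||u||_L² / ||u'||_L² = 3/(2*π) < C_P = 3/π.

u(x) = -2·sin(2*π/3·x), so u'(x) = -4*π*cos(2*π*x/3)/3.
Writing u(x) = A·sin(kπx/L) with A = -2 and k = 2, use ∫_0^L sin²(kπx/L) dx = L/2 and ∫_0^L cos²(kπx/L) dx = L/2.
u² = 4·sin²(2*π/3·x) and (u')² = 16*π^2/9·cos²(2*π/3·x), and each of sin², cos² integrates to L/2 = 3/2 over (0, 3).
∫_0^3 u² dx = 6, so ||u||_L² = sqrt(6).
∫_0^3 (u')² dx = 8*π^2/3, so ||u'||_L² = 2*sqrt(6)*π/3.
Ratio ||u||_L² / ||u'||_L² = 3/(2*π).
Sharp Poincaré constant on H^1_0(0, 3) is C_P = L/π = 3/π, achieved by sin(π/3·x).
This is the k = 2 harmonic; the ratio L/(kπ) is strictly less than C_P = L/π, consistent with the sharp inequality ||u||_L² ≤ C_P ||u'||_L².


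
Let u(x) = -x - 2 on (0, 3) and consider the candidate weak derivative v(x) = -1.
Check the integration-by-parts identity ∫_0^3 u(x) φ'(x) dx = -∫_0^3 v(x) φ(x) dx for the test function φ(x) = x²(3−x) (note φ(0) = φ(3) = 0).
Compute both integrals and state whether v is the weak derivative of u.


LHS = 27/4, RHS = 27/4. Yes, v = u' weakly.

u(x) = -x - 2, classical derivative u'(x) = -1.
φ(x) = x²(3−x), so φ'(x) = 3*x*(2 - x).
Note φ(0) = φ(3) = 0, so the boundary term u·φ vanishes.
LHS = ∫_0^3 u(x) φ'(x) dx = ∫_0^3 (3*x^3 - 12*x) dx. Term by term:
  ∫_0^3 3*x^3 dx = 243/4;  ∫_0^3 -12*x dx = -54.
Sum: 243/4 − 54 = 27/4.
So LHS = 27/4.
∫_0^3 v(x) φ(x) dx = ∫_0^3 (x^3 - 3*x^2) dx. Term by term:
  ∫_0^3 x^3 dx = 81/4;  ∫_0^3 -3*x^2 dx = -27.
Sum: 81/4 − 27 = -27/4.
So RHS = -∫_0^3 v(x) φ(x) dx = 27/4.
LHS = RHS, so the identity holds for this test φ.
Moreover u is smooth here and v(x) = u'(x) = -1 pointwise, so the identity holds for every test function. Hence v is the weak derivative of u.


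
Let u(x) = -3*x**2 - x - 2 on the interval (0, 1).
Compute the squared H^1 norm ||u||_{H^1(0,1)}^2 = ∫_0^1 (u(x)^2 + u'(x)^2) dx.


||u||_{H^1}^2 = 979/30

The H^1 norm (squared) on an interval (0, L) is
  ||u||_{H^1}^2 = ∫_0^L u(x)^2 dx + ∫_0^L u'(x)^2 dx.
Compute u'(x) = -6*x - 1.
Then u(x)^2 = 9*x**4 + 6*x**3 + 13*x**2 + 4*x + 4 and u'(x)^2 = 36*x**2 + 12*x + 1.
Integrate each monomial from 0 to 1 using ∫_0^1 c·x^n dx = c·1^(n+1)/(n+1):
  ∫_0^1 u(x)^2 dx = ∫_0^1 (9*x^4 + 6*x^3 + 13*x^2 + 4*x + 4) dx. Term by term:
    ∫_0^1 9*x^4 dx = 9/5;  ∫_0^1 6*x^3 dx = 3/2;  ∫_0^1 13*x^2 dx = 13/3;
    ∫_0^1 4*x dx = 2;  ∫_0^1 4 dx = 4.
  Sum: 9/5 + 3/2 + 13/3 + 2 + 4 = 409/30.
  ∫_0^1 u'(x)^2 dx = ∫_0^1 (36*x^2 + 12*x + 1) dx. Term by term:
    ∫_0^1 36*x^2 dx = 12;  ∫_0^1 12*x dx = 6;  ∫_0^1 1 dx = 1.
  Sum: 12 + 6 + 1 = 19.
Adding: ||u||_{H^1}^2 = 409/30 + 19 = 979/30.


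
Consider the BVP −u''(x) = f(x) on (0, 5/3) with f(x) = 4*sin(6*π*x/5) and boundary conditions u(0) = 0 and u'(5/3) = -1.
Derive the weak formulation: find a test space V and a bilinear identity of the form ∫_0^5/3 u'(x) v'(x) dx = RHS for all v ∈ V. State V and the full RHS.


V = {v ∈ H^1(0, 5/3) : v(0) = 0} (test functions vanish at x = 0 where u is specified); weak form: ∫_0^5/3 u'v' dx = ∫_0^5/3 (4*sin(6*π*x/5)) v dx − v(5/3) for all v ∈ V.

Multiply both sides by a test function v and integrate from 0 to 5/3:
  ∫_0^5/3 −u''(x) v(x) dx = ∫_0^5/3 f(x) v(x) dx.
Integrate the LHS by parts once:
  ∫_0^5/3 −u'' v dx = −[u'(x) v(x)]_0^5/3 + ∫_0^5/3 u'(x) v'(x) dx.
Thus ∫_0^5/3 u'(x) v'(x) dx = ∫_0^5/3 f(x) v(x) dx + [u'(x) v(x)]_0^5/3.
Choose V so that boundary terms are either known or forced to vanish.
Mixed BC: u(0) = 0 (Dirichlet) and u'(5/3) = -1 (Neumann). Define V = {v ∈ H^1(0, 5/3) : v(0) = 0}. Then [u' v]_0^5/3 = u'(5/3)·v(5/3) − u'(0)·0 = − v(5/3).
Weak formulation: find u (satisfying any essential BC) such that ∫_0^5/3 u'(x) v'(x) dx = ∫_0^5/3 f v dx − v(5/3) for all v ∈ V (Dirichlet at 0 absorbed into V; Neumann datum at x = 5/3 contributes the boundary term).
Substituting f(x) = 4*sin(6*π*x/5), the right-hand side is ∫_0^5/3 (4*sin(6*π*x/5)) v dx − v(5/3).


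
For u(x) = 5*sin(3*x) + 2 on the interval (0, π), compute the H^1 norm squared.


||u||_{H^1(0,π)}^2 = 40/3 + 129*π

u'(x) = 15*cos(3*x).
Expand u² and (u')² and integrate term by term on (0, π), using: for integers n ≥ 1, ∫_0^π sin²(nx) dx = ∫_0^π cos²(nx) dx = π/2; for n ≠ n', ∫_0^π sin(nx)sin(n'x) dx = ∫_0^π cos(nx)cos(n'x) dx = 0; and by product-to-sum, ∫_0^π sin(nx)cos(n'x) dx = ½∫_0^π [sin((n+n')x) + sin((n−n')x)] dx, which is 0 when n+n' is even and 2n/(n²−n'²) when n+n' is odd (it need not vanish on (0, π)). For the constant mode: ∫_0^π 1 dx = π, ∫_0^π cos(nx) dx = 0, ∫_0^π sin(nx) dx = (1−(−1)^n)/n.
  u² squared terms: (2)²·∫1 dx = 4·π = 4*π;  (5)²·∫sin(3x)² dx = 25·π/2 = 25*π/2.
  u² cross terms: 2·(2)·(5)·∫1·sin(3x) dx = 20·(2/3) = 40/3.
  So ∫_0^π u² dx = 4*π + 25*π/2 + 40/3 = 40/3 + 33*π/2.
  (u')² squared terms: (15)²·∫cos(3x)² dx = 225·π/2 = 225*π/2.
  So ∫_0^π (u')² dx = 225*π/2.
||u||_{H^1}^2 = (40/3 + 33*π/2) + (225*π/2) = 40/3 + 129*π.


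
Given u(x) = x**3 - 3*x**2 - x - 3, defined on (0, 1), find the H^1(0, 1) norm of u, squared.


||u||_{H^1}^2 = 3011/105

The H^1 norm (squared) on an interval (0, L) is
  ||u||_{H^1}^2 = ∫_0^L u(x)^2 dx + ∫_0^L u'(x)^2 dx.
Compute u'(x) = 3*x**2 - 6*x - 1.
Then u(x)^2 = x**6 - 6*x**5 + 7*x**4 + 19*x**2 + 6*x + 9 and u'(x)^2 = 9*x**4 - 36*x**3 + 30*x**2 + 12*x + 1.
Integrate each monomial from 0 to 1 using ∫_0^1 c·x^n dx = c·1^(n+1)/(n+1):
  ∫_0^1 u(x)^2 dx = ∫_0^1 (x^6 - 6*x^5 + 7*x^4 + 19*x^2 + 6*x + 9) dx. Term by term:
    ∫_0^1 x^6 dx = 1/7;  ∫_0^1 -6*x^5 dx = -1;  ∫_0^1 7*x^4 dx = 7/5;
    ∫_0^1 19*x^2 dx = 19/3;  ∫_0^1 6*x dx = 3;  ∫_0^1 9 dx = 9.
  Sum: 1/7 − 1 + 7/5 + 19/3 + 3 + 9 = 1982/105.
  ∫_0^1 u'(x)^2 dx = ∫_0^1 (9*x^4 - 36*x^3 + 30*x^2 + 12*x + 1) dx. Term by term:
    ∫_0^1 9*x^4 dx = 9/5;  ∫_0^1 -36*x^3 dx = -9;  ∫_0^1 30*x^2 dx = 10;
    ∫_0^1 12*x dx = 6;  ∫_0^1 1 dx = 1.
  Sum: 9/5 − 9 + 10 + 6 + 1 = 49/5.
Adding: ||u||_{H^1}^2 = 1982/105 + 49/5 = 3011/105.
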